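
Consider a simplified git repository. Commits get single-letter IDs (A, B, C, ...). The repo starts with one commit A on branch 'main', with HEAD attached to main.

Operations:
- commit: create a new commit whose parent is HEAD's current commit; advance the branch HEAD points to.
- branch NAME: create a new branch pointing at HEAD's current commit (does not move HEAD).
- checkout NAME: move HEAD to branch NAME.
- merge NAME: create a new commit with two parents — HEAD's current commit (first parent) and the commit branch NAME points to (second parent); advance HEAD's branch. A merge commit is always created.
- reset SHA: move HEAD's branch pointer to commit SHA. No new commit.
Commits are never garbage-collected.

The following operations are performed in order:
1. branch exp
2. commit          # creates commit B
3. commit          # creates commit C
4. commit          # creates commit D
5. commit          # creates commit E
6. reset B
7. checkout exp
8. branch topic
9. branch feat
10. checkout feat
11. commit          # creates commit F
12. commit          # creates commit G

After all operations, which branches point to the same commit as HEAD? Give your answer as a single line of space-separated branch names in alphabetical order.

After op 1 (branch): HEAD=main@A [exp=A main=A]
After op 2 (commit): HEAD=main@B [exp=A main=B]
After op 3 (commit): HEAD=main@C [exp=A main=C]
After op 4 (commit): HEAD=main@D [exp=A main=D]
After op 5 (commit): HEAD=main@E [exp=A main=E]
After op 6 (reset): HEAD=main@B [exp=A main=B]
After op 7 (checkout): HEAD=exp@A [exp=A main=B]
After op 8 (branch): HEAD=exp@A [exp=A main=B topic=A]
After op 9 (branch): HEAD=exp@A [exp=A feat=A main=B topic=A]
After op 10 (checkout): HEAD=feat@A [exp=A feat=A main=B topic=A]
After op 11 (commit): HEAD=feat@F [exp=A feat=F main=B topic=A]
After op 12 (commit): HEAD=feat@G [exp=A feat=G main=B topic=A]

Answer: feat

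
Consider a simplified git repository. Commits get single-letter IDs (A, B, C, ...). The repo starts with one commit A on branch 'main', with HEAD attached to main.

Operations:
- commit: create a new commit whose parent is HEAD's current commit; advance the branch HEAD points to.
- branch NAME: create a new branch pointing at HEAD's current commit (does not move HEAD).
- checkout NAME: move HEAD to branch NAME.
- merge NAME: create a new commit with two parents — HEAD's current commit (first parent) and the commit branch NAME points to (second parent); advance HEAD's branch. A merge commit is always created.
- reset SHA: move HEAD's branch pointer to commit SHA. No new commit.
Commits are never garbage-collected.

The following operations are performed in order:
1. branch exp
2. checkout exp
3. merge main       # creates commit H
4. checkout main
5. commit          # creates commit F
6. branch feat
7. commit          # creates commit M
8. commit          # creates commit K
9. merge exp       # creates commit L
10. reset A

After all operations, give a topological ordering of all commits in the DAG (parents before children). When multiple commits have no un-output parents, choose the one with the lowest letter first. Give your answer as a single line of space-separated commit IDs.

After op 1 (branch): HEAD=main@A [exp=A main=A]
After op 2 (checkout): HEAD=exp@A [exp=A main=A]
After op 3 (merge): HEAD=exp@H [exp=H main=A]
After op 4 (checkout): HEAD=main@A [exp=H main=A]
After op 5 (commit): HEAD=main@F [exp=H main=F]
After op 6 (branch): HEAD=main@F [exp=H feat=F main=F]
After op 7 (commit): HEAD=main@M [exp=H feat=F main=M]
After op 8 (commit): HEAD=main@K [exp=H feat=F main=K]
After op 9 (merge): HEAD=main@L [exp=H feat=F main=L]
After op 10 (reset): HEAD=main@A [exp=H feat=F main=A]
commit A: parents=[]
commit F: parents=['A']
commit H: parents=['A', 'A']
commit K: parents=['M']
commit L: parents=['K', 'H']
commit M: parents=['F']

Answer: A F H M K L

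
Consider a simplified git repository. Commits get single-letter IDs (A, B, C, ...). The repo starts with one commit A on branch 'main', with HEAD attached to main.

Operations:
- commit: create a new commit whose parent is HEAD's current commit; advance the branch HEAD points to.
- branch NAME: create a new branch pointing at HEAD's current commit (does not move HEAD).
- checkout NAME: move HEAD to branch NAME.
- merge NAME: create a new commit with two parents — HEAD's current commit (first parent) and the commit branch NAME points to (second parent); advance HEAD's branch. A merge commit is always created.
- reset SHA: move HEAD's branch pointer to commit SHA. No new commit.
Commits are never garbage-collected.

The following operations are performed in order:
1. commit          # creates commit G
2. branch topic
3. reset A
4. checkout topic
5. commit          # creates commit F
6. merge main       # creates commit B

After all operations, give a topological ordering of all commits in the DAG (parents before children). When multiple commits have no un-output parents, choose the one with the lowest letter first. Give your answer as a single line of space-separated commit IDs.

Answer: A G F B

Derivation:
After op 1 (commit): HEAD=main@G [main=G]
After op 2 (branch): HEAD=main@G [main=G topic=G]
After op 3 (reset): HEAD=main@A [main=A topic=G]
After op 4 (checkout): HEAD=topic@G [main=A topic=G]
After op 5 (commit): HEAD=topic@F [main=A topic=F]
After op 6 (merge): HEAD=topic@B [main=A topic=B]
commit A: parents=[]
commit B: parents=['F', 'A']
commit F: parents=['G']
commit G: parents=['A']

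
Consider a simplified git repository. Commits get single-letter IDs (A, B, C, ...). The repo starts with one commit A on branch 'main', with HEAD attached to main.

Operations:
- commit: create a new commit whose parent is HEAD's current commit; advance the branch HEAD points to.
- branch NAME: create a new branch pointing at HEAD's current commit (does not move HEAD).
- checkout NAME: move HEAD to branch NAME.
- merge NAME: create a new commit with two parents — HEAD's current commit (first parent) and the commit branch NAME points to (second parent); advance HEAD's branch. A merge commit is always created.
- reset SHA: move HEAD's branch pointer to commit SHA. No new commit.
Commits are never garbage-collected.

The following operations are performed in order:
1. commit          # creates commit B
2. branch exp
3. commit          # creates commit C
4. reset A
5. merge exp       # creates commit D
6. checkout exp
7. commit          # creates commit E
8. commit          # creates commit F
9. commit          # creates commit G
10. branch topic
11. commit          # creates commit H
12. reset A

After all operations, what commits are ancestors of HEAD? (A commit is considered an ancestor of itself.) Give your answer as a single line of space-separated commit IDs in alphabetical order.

After op 1 (commit): HEAD=main@B [main=B]
After op 2 (branch): HEAD=main@B [exp=B main=B]
After op 3 (commit): HEAD=main@C [exp=B main=C]
After op 4 (reset): HEAD=main@A [exp=B main=A]
After op 5 (merge): HEAD=main@D [exp=B main=D]
After op 6 (checkout): HEAD=exp@B [exp=B main=D]
After op 7 (commit): HEAD=exp@E [exp=E main=D]
After op 8 (commit): HEAD=exp@F [exp=F main=D]
After op 9 (commit): HEAD=exp@G [exp=G main=D]
After op 10 (branch): HEAD=exp@G [exp=G main=D topic=G]
After op 11 (commit): HEAD=exp@H [exp=H main=D topic=G]
After op 12 (reset): HEAD=exp@A [exp=A main=D topic=G]

Answer: A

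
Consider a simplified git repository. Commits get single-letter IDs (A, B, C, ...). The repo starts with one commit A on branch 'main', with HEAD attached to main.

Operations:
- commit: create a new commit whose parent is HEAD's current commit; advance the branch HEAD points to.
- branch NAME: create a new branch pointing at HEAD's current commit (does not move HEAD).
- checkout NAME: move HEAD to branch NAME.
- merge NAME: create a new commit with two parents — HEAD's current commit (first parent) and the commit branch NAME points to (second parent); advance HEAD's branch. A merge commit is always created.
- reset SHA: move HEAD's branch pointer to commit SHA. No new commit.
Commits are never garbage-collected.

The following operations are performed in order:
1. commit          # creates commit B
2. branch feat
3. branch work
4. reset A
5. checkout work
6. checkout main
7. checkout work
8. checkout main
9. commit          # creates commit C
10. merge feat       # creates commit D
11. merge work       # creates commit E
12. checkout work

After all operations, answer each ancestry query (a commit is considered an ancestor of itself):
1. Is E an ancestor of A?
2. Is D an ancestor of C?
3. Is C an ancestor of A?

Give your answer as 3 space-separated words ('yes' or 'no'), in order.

After op 1 (commit): HEAD=main@B [main=B]
After op 2 (branch): HEAD=main@B [feat=B main=B]
After op 3 (branch): HEAD=main@B [feat=B main=B work=B]
After op 4 (reset): HEAD=main@A [feat=B main=A work=B]
After op 5 (checkout): HEAD=work@B [feat=B main=A work=B]
After op 6 (checkout): HEAD=main@A [feat=B main=A work=B]
After op 7 (checkout): HEAD=work@B [feat=B main=A work=B]
After op 8 (checkout): HEAD=main@A [feat=B main=A work=B]
After op 9 (commit): HEAD=main@C [feat=B main=C work=B]
After op 10 (merge): HEAD=main@D [feat=B main=D work=B]
After op 11 (merge): HEAD=main@E [feat=B main=E work=B]
After op 12 (checkout): HEAD=work@B [feat=B main=E work=B]
ancestors(A) = {A}; E in? no
ancestors(C) = {A,C}; D in? no
ancestors(A) = {A}; C in? no

Answer: no no no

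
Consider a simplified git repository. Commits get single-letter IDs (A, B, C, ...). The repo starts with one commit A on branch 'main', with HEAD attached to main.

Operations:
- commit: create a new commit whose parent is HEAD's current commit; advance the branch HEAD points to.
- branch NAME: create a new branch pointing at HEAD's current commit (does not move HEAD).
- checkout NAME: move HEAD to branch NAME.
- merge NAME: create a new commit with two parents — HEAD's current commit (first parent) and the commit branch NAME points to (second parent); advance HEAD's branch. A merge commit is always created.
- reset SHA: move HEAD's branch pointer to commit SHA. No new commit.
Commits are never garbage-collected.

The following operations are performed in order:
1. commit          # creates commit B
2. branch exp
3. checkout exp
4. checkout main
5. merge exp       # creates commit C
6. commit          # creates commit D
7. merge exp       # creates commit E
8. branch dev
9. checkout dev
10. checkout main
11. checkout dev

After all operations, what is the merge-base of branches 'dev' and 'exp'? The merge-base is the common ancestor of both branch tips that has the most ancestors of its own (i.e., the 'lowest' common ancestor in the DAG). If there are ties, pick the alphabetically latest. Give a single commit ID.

Answer: B

Derivation:
After op 1 (commit): HEAD=main@B [main=B]
After op 2 (branch): HEAD=main@B [exp=B main=B]
After op 3 (checkout): HEAD=exp@B [exp=B main=B]
After op 4 (checkout): HEAD=main@B [exp=B main=B]
After op 5 (merge): HEAD=main@C [exp=B main=C]
After op 6 (commit): HEAD=main@D [exp=B main=D]
After op 7 (merge): HEAD=main@E [exp=B main=E]
After op 8 (branch): HEAD=main@E [dev=E exp=B main=E]
After op 9 (checkout): HEAD=dev@E [dev=E exp=B main=E]
After op 10 (checkout): HEAD=main@E [dev=E exp=B main=E]
After op 11 (checkout): HEAD=dev@E [dev=E exp=B main=E]
ancestors(dev=E): ['A', 'B', 'C', 'D', 'E']
ancestors(exp=B): ['A', 'B']
common: ['A', 'B']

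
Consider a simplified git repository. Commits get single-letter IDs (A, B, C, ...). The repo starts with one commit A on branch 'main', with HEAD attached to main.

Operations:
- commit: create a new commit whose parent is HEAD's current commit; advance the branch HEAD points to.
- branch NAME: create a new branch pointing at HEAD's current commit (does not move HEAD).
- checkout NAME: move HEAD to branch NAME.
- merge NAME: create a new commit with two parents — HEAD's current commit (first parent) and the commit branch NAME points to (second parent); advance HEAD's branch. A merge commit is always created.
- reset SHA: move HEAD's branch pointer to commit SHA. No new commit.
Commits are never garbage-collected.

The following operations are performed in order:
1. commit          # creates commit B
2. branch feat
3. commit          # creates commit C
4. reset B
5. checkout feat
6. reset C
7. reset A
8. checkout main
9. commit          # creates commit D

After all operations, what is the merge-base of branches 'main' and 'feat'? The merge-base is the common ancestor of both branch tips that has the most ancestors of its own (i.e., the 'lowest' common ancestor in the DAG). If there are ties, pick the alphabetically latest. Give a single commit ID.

Answer: A

Derivation:
After op 1 (commit): HEAD=main@B [main=B]
After op 2 (branch): HEAD=main@B [feat=B main=B]
After op 3 (commit): HEAD=main@C [feat=B main=C]
After op 4 (reset): HEAD=main@B [feat=B main=B]
After op 5 (checkout): HEAD=feat@B [feat=B main=B]
After op 6 (reset): HEAD=feat@C [feat=C main=B]
After op 7 (reset): HEAD=feat@A [feat=A main=B]
After op 8 (checkout): HEAD=main@B [feat=A main=B]
After op 9 (commit): HEAD=main@D [feat=A main=D]
ancestors(main=D): ['A', 'B', 'D']
ancestors(feat=A): ['A']
common: ['A']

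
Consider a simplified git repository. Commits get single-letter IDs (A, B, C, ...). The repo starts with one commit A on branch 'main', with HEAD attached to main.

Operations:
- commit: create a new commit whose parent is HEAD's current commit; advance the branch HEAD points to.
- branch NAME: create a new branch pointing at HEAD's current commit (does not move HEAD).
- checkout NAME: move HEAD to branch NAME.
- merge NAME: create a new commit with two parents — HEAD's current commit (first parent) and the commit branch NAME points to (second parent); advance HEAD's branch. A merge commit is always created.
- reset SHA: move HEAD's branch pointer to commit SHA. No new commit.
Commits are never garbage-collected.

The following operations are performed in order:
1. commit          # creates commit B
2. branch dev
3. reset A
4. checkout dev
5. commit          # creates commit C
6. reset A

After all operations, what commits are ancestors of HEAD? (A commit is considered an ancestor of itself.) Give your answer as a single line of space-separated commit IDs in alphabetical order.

After op 1 (commit): HEAD=main@B [main=B]
After op 2 (branch): HEAD=main@B [dev=B main=B]
After op 3 (reset): HEAD=main@A [dev=B main=A]
After op 4 (checkout): HEAD=dev@B [dev=B main=A]
After op 5 (commit): HEAD=dev@C [dev=C main=A]
After op 6 (reset): HEAD=dev@A [dev=A main=A]

Answer: A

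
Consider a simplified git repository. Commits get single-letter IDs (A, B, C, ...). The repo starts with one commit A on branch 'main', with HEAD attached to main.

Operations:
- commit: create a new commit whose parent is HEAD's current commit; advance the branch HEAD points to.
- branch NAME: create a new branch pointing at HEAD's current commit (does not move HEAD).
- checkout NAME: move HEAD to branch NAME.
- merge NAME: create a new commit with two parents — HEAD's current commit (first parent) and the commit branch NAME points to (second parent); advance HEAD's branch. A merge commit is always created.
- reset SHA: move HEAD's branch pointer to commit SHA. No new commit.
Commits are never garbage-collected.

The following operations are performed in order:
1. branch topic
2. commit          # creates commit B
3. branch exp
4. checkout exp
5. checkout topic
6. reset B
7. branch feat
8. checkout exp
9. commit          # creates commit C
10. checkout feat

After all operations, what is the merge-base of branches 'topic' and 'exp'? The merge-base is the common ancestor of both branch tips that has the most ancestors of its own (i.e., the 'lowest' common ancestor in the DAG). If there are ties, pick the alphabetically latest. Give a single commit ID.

After op 1 (branch): HEAD=main@A [main=A topic=A]
After op 2 (commit): HEAD=main@B [main=B topic=A]
After op 3 (branch): HEAD=main@B [exp=B main=B topic=A]
After op 4 (checkout): HEAD=exp@B [exp=B main=B topic=A]
After op 5 (checkout): HEAD=topic@A [exp=B main=B topic=A]
After op 6 (reset): HEAD=topic@B [exp=B main=B topic=B]
After op 7 (branch): HEAD=topic@B [exp=B feat=B main=B topic=B]
After op 8 (checkout): HEAD=exp@B [exp=B feat=B main=B topic=B]
After op 9 (commit): HEAD=exp@C [exp=C feat=B main=B topic=B]
After op 10 (checkout): HEAD=feat@B [exp=C feat=B main=B topic=B]
ancestors(topic=B): ['A', 'B']
ancestors(exp=C): ['A', 'B', 'C']
common: ['A', 'B']

Answer: B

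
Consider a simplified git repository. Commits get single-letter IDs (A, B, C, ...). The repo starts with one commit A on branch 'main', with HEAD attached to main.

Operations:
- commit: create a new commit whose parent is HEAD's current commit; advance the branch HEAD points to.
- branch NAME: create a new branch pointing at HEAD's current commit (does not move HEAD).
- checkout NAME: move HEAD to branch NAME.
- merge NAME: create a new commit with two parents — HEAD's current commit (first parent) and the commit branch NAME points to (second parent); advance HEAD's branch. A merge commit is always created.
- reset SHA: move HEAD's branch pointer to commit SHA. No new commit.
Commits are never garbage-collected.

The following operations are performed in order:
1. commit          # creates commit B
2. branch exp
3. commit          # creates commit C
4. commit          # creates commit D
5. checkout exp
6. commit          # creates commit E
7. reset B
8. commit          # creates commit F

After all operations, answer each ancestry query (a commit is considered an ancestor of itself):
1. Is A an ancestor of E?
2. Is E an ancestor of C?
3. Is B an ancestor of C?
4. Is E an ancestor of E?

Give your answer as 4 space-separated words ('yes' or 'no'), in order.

After op 1 (commit): HEAD=main@B [main=B]
After op 2 (branch): HEAD=main@B [exp=B main=B]
After op 3 (commit): HEAD=main@C [exp=B main=C]
After op 4 (commit): HEAD=main@D [exp=B main=D]
After op 5 (checkout): HEAD=exp@B [exp=B main=D]
After op 6 (commit): HEAD=exp@E [exp=E main=D]
After op 7 (reset): HEAD=exp@B [exp=B main=D]
After op 8 (commit): HEAD=exp@F [exp=F main=D]
ancestors(E) = {A,B,E}; A in? yes
ancestors(C) = {A,B,C}; E in? no
ancestors(C) = {A,B,C}; B in? yes
ancestors(E) = {A,B,E}; E in? yes

Answer: yes no yes yes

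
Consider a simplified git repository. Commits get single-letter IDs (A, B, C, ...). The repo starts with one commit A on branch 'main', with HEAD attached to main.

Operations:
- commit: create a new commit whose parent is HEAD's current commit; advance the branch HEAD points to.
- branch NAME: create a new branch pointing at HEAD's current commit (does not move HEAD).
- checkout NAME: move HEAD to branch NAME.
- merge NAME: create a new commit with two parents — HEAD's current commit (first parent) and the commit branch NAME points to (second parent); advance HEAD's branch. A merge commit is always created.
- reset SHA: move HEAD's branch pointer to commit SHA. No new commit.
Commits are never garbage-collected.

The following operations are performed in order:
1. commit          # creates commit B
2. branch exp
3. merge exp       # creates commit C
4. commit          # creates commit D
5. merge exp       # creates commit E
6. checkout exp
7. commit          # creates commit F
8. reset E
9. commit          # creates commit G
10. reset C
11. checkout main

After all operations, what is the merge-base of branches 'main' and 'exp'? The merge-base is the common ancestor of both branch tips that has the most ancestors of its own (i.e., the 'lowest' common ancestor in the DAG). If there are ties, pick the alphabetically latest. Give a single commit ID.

After op 1 (commit): HEAD=main@B [main=B]
After op 2 (branch): HEAD=main@B [exp=B main=B]
After op 3 (merge): HEAD=main@C [exp=B main=C]
After op 4 (commit): HEAD=main@D [exp=B main=D]
After op 5 (merge): HEAD=main@E [exp=B main=E]
After op 6 (checkout): HEAD=exp@B [exp=B main=E]
After op 7 (commit): HEAD=exp@F [exp=F main=E]
After op 8 (reset): HEAD=exp@E [exp=E main=E]
After op 9 (commit): HEAD=exp@G [exp=G main=E]
After op 10 (reset): HEAD=exp@C [exp=C main=E]
After op 11 (checkout): HEAD=main@E [exp=C main=E]
ancestors(main=E): ['A', 'B', 'C', 'D', 'E']
ancestors(exp=C): ['A', 'B', 'C']
common: ['A', 'B', 'C']

Answer: C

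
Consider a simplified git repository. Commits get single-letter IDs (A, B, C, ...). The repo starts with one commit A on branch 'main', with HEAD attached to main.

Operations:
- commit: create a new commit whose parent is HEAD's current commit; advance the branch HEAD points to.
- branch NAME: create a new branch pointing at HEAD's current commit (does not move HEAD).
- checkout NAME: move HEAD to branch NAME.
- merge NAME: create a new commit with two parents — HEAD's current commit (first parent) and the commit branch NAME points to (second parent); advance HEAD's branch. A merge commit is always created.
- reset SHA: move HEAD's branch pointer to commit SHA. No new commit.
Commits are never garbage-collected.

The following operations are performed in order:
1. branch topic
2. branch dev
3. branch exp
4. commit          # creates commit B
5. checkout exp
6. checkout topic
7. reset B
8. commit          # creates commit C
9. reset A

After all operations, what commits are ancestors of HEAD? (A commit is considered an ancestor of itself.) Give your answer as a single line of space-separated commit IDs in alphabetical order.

Answer: A

Derivation:
After op 1 (branch): HEAD=main@A [main=A topic=A]
After op 2 (branch): HEAD=main@A [dev=A main=A topic=A]
After op 3 (branch): HEAD=main@A [dev=A exp=A main=A topic=A]
After op 4 (commit): HEAD=main@B [dev=A exp=A main=B topic=A]
After op 5 (checkout): HEAD=exp@A [dev=A exp=A main=B topic=A]
After op 6 (checkout): HEAD=topic@A [dev=A exp=A main=B topic=A]
After op 7 (reset): HEAD=topic@B [dev=A exp=A main=B topic=B]
After op 8 (commit): HEAD=topic@C [dev=A exp=A main=B topic=C]
After op 9 (reset): HEAD=topic@A [dev=A exp=A main=B topic=A]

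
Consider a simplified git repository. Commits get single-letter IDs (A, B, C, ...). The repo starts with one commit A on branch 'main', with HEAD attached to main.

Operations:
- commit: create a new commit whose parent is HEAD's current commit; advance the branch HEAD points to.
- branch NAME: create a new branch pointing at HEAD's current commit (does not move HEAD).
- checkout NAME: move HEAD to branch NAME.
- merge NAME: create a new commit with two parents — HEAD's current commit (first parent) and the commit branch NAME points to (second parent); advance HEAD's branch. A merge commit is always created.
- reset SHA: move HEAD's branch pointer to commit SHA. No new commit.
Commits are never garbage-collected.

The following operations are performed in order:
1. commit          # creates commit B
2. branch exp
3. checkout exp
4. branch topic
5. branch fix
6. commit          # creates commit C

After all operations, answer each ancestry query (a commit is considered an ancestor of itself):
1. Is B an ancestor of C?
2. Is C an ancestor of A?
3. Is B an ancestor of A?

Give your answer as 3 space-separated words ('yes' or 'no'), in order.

After op 1 (commit): HEAD=main@B [main=B]
After op 2 (branch): HEAD=main@B [exp=B main=B]
After op 3 (checkout): HEAD=exp@B [exp=B main=B]
After op 4 (branch): HEAD=exp@B [exp=B main=B topic=B]
After op 5 (branch): HEAD=exp@B [exp=B fix=B main=B topic=B]
After op 6 (commit): HEAD=exp@C [exp=C fix=B main=B topic=B]
ancestors(C) = {A,B,C}; B in? yes
ancestors(A) = {A}; C in? no
ancestors(A) = {A}; B in? no

Answer: yes no no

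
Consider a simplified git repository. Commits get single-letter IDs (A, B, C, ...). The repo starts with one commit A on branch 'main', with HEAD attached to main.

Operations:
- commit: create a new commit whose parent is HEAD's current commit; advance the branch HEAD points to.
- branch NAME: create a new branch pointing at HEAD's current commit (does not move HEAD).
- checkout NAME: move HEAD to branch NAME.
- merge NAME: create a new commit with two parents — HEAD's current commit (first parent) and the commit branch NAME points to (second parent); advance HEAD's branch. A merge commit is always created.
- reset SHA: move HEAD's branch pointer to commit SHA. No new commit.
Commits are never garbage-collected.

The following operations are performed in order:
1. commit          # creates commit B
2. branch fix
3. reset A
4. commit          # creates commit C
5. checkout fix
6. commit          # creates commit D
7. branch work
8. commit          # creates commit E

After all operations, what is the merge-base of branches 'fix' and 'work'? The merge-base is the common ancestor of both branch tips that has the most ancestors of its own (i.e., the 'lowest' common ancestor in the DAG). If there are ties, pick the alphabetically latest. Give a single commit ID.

After op 1 (commit): HEAD=main@B [main=B]
After op 2 (branch): HEAD=main@B [fix=B main=B]
After op 3 (reset): HEAD=main@A [fix=B main=A]
After op 4 (commit): HEAD=main@C [fix=B main=C]
After op 5 (checkout): HEAD=fix@B [fix=B main=C]
After op 6 (commit): HEAD=fix@D [fix=D main=C]
After op 7 (branch): HEAD=fix@D [fix=D main=C work=D]
After op 8 (commit): HEAD=fix@E [fix=E main=C work=D]
ancestors(fix=E): ['A', 'B', 'D', 'E']
ancestors(work=D): ['A', 'B', 'D']
common: ['A', 'B', 'D']

Answer: D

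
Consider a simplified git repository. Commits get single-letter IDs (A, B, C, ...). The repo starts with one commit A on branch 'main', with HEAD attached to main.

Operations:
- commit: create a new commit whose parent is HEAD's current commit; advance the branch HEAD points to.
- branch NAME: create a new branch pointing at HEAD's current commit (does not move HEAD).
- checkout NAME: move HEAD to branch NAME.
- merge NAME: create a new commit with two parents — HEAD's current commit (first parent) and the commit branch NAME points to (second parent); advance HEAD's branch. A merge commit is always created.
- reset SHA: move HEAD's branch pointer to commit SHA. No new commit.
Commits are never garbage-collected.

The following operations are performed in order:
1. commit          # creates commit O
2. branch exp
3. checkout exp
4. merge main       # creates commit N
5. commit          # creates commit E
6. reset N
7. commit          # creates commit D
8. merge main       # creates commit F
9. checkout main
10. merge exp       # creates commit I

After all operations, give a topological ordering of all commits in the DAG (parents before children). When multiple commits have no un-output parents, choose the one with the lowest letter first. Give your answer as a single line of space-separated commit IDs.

Answer: A O N D E F I

Derivation:
After op 1 (commit): HEAD=main@O [main=O]
After op 2 (branch): HEAD=main@O [exp=O main=O]
After op 3 (checkout): HEAD=exp@O [exp=O main=O]
After op 4 (merge): HEAD=exp@N [exp=N main=O]
After op 5 (commit): HEAD=exp@E [exp=E main=O]
After op 6 (reset): HEAD=exp@N [exp=N main=O]
After op 7 (commit): HEAD=exp@D [exp=D main=O]
After op 8 (merge): HEAD=exp@F [exp=F main=O]
After op 9 (checkout): HEAD=main@O [exp=F main=O]
After op 10 (merge): HEAD=main@I [exp=F main=I]
commit A: parents=[]
commit D: parents=['N']
commit E: parents=['N']
commit F: parents=['D', 'O']
commit I: parents=['O', 'F']
commit N: parents=['O', 'O']
commit O: parents=['A']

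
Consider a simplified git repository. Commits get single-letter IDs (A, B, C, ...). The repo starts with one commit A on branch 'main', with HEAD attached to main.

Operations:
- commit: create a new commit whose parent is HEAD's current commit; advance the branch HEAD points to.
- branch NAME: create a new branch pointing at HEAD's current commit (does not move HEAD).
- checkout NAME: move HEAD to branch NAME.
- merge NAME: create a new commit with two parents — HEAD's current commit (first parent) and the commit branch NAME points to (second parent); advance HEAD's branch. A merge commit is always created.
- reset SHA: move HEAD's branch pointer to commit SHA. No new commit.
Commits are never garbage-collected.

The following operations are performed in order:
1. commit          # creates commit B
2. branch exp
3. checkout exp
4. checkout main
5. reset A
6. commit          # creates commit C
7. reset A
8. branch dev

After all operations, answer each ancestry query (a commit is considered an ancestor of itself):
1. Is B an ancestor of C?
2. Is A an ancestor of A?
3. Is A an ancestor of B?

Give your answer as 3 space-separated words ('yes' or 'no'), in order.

After op 1 (commit): HEAD=main@B [main=B]
After op 2 (branch): HEAD=main@B [exp=B main=B]
After op 3 (checkout): HEAD=exp@B [exp=B main=B]
After op 4 (checkout): HEAD=main@B [exp=B main=B]
After op 5 (reset): HEAD=main@A [exp=B main=A]
After op 6 (commit): HEAD=main@C [exp=B main=C]
After op 7 (reset): HEAD=main@A [exp=B main=A]
After op 8 (branch): HEAD=main@A [dev=A exp=B main=A]
ancestors(C) = {A,C}; B in? no
ancestors(A) = {A}; A in? yes
ancestors(B) = {A,B}; A in? yes

Answer: no yes yes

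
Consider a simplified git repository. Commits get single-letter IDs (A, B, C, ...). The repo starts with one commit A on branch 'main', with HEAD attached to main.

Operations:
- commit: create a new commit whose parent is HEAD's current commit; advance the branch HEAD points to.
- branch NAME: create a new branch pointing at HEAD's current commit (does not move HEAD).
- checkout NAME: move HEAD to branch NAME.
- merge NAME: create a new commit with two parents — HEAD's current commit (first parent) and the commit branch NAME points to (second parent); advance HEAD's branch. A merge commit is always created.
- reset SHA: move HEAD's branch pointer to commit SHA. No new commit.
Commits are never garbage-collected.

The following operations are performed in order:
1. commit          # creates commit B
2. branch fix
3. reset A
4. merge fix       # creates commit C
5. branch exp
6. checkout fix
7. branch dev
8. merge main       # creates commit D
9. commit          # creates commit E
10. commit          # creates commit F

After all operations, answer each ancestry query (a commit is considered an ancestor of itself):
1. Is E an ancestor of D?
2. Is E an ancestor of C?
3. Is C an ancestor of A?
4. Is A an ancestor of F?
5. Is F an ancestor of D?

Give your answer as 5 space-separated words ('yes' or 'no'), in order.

Answer: no no no yes no

Derivation:
After op 1 (commit): HEAD=main@B [main=B]
After op 2 (branch): HEAD=main@B [fix=B main=B]
After op 3 (reset): HEAD=main@A [fix=B main=A]
After op 4 (merge): HEAD=main@C [fix=B main=C]
After op 5 (branch): HEAD=main@C [exp=C fix=B main=C]
After op 6 (checkout): HEAD=fix@B [exp=C fix=B main=C]
After op 7 (branch): HEAD=fix@B [dev=B exp=C fix=B main=C]
After op 8 (merge): HEAD=fix@D [dev=B exp=C fix=D main=C]
After op 9 (commit): HEAD=fix@E [dev=B exp=C fix=E main=C]
After op 10 (commit): HEAD=fix@F [dev=B exp=C fix=F main=C]
ancestors(D) = {A,B,C,D}; E in? no
ancestors(C) = {A,B,C}; E in? no
ancestors(A) = {A}; C in? no
ancestors(F) = {A,B,C,D,E,F}; A in? yes
ancestors(D) = {A,B,C,D}; F in? no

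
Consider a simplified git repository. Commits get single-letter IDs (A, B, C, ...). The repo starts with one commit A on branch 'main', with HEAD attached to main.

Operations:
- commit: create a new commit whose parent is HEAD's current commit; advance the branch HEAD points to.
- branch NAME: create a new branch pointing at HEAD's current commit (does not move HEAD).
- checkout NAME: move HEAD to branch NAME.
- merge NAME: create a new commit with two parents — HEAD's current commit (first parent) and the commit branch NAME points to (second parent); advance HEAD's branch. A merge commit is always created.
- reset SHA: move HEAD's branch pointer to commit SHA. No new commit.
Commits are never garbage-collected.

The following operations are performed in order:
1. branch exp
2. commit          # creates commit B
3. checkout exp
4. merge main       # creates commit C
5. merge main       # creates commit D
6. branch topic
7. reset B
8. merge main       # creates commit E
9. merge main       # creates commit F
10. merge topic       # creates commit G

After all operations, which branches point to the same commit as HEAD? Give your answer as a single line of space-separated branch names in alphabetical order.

After op 1 (branch): HEAD=main@A [exp=A main=A]
After op 2 (commit): HEAD=main@B [exp=A main=B]
After op 3 (checkout): HEAD=exp@A [exp=A main=B]
After op 4 (merge): HEAD=exp@C [exp=C main=B]
After op 5 (merge): HEAD=exp@D [exp=D main=B]
After op 6 (branch): HEAD=exp@D [exp=D main=B topic=D]
After op 7 (reset): HEAD=exp@B [exp=B main=B topic=D]
After op 8 (merge): HEAD=exp@E [exp=E main=B topic=D]
After op 9 (merge): HEAD=exp@F [exp=F main=B topic=D]
After op 10 (merge): HEAD=exp@G [exp=G main=B topic=D]

Answer: exp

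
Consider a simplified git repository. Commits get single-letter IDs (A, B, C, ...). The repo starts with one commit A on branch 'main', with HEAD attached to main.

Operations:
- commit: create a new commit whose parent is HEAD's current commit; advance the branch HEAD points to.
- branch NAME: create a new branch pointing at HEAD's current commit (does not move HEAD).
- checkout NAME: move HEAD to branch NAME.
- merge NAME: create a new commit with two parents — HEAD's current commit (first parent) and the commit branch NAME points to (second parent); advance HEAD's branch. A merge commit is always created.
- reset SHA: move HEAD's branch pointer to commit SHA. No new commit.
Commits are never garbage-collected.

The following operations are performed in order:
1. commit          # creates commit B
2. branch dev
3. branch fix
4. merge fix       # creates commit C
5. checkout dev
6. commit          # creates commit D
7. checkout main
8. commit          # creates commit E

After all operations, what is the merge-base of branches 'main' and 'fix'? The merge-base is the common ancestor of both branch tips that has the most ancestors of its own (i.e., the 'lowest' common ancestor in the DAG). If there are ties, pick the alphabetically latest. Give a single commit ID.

Answer: B

Derivation:
After op 1 (commit): HEAD=main@B [main=B]
After op 2 (branch): HEAD=main@B [dev=B main=B]
After op 3 (branch): HEAD=main@B [dev=B fix=B main=B]
After op 4 (merge): HEAD=main@C [dev=B fix=B main=C]
After op 5 (checkout): HEAD=dev@B [dev=B fix=B main=C]
After op 6 (commit): HEAD=dev@D [dev=D fix=B main=C]
After op 7 (checkout): HEAD=main@C [dev=D fix=B main=C]
After op 8 (commit): HEAD=main@E [dev=D fix=B main=E]
ancestors(main=E): ['A', 'B', 'C', 'E']
ancestors(fix=B): ['A', 'B']
common: ['A', 'B']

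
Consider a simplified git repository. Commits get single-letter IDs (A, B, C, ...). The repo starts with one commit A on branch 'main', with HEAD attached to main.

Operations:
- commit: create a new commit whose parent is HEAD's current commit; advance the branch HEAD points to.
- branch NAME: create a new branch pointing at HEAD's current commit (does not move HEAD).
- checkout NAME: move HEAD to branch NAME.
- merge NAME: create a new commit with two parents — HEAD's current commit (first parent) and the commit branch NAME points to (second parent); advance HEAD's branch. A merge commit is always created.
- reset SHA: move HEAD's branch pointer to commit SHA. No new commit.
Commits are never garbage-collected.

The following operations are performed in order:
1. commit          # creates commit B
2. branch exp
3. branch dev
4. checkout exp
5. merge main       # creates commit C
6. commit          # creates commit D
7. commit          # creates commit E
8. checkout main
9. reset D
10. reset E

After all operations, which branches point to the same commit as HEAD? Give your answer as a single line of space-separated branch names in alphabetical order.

After op 1 (commit): HEAD=main@B [main=B]
After op 2 (branch): HEAD=main@B [exp=B main=B]
After op 3 (branch): HEAD=main@B [dev=B exp=B main=B]
After op 4 (checkout): HEAD=exp@B [dev=B exp=B main=B]
After op 5 (merge): HEAD=exp@C [dev=B exp=C main=B]
After op 6 (commit): HEAD=exp@D [dev=B exp=D main=B]
After op 7 (commit): HEAD=exp@E [dev=B exp=E main=B]
After op 8 (checkout): HEAD=main@B [dev=B exp=E main=B]
After op 9 (reset): HEAD=main@D [dev=B exp=E main=D]
After op 10 (reset): HEAD=main@E [dev=B exp=E main=E]

Answer: exp main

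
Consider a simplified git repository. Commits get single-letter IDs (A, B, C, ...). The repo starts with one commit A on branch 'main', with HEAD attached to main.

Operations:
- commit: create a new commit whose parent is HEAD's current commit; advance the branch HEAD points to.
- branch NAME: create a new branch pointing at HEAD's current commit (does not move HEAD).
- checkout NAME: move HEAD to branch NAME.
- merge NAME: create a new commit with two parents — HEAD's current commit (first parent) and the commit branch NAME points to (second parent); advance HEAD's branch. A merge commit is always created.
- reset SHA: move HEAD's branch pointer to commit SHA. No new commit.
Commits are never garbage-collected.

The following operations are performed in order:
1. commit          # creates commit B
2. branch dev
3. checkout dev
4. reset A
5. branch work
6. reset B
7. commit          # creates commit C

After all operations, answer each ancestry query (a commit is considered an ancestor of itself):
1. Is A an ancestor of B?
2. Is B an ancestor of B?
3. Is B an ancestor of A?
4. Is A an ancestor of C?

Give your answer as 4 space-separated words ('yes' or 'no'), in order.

After op 1 (commit): HEAD=main@B [main=B]
After op 2 (branch): HEAD=main@B [dev=B main=B]
After op 3 (checkout): HEAD=dev@B [dev=B main=B]
After op 4 (reset): HEAD=dev@A [dev=A main=B]
After op 5 (branch): HEAD=dev@A [dev=A main=B work=A]
After op 6 (reset): HEAD=dev@B [dev=B main=B work=A]
After op 7 (commit): HEAD=dev@C [dev=C main=B work=A]
ancestors(B) = {A,B}; A in? yes
ancestors(B) = {A,B}; B in? yes
ancestors(A) = {A}; B in? no
ancestors(C) = {A,B,C}; A in? yes

Answer: yes yes no yes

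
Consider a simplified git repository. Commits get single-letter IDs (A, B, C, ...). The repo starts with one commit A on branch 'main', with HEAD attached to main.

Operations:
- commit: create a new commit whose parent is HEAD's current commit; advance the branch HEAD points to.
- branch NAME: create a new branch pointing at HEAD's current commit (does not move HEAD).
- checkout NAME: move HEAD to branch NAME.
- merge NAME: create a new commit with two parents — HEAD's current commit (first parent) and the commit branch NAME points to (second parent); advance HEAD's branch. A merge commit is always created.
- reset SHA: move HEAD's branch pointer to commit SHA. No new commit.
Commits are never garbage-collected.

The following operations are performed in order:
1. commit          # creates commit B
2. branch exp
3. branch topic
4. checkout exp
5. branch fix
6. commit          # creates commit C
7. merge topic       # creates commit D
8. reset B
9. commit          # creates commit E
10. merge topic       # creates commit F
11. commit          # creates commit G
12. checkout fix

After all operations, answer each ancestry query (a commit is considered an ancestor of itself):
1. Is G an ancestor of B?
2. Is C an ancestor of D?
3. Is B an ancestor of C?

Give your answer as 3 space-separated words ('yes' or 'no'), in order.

After op 1 (commit): HEAD=main@B [main=B]
After op 2 (branch): HEAD=main@B [exp=B main=B]
After op 3 (branch): HEAD=main@B [exp=B main=B topic=B]
After op 4 (checkout): HEAD=exp@B [exp=B main=B topic=B]
After op 5 (branch): HEAD=exp@B [exp=B fix=B main=B topic=B]
After op 6 (commit): HEAD=exp@C [exp=C fix=B main=B topic=B]
After op 7 (merge): HEAD=exp@D [exp=D fix=B main=B topic=B]
After op 8 (reset): HEAD=exp@B [exp=B fix=B main=B topic=B]
After op 9 (commit): HEAD=exp@E [exp=E fix=B main=B topic=B]
After op 10 (merge): HEAD=exp@F [exp=F fix=B main=B topic=B]
After op 11 (commit): HEAD=exp@G [exp=G fix=B main=B topic=B]
After op 12 (checkout): HEAD=fix@B [exp=G fix=B main=B topic=B]
ancestors(B) = {A,B}; G in? no
ancestors(D) = {A,B,C,D}; C in? yes
ancestors(C) = {A,B,C}; B in? yes

Answer: no yes yes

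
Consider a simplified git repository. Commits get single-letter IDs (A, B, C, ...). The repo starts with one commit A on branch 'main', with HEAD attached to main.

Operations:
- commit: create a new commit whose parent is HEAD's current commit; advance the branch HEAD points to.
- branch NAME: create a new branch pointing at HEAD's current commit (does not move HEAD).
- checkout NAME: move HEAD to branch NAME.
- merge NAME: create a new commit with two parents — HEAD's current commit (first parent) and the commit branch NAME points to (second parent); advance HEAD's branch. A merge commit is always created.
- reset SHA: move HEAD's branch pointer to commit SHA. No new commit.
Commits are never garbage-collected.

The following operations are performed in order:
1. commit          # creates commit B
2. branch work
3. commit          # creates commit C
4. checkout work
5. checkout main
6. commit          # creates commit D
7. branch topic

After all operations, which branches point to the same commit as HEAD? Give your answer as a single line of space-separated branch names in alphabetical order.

Answer: main topic

Derivation:
After op 1 (commit): HEAD=main@B [main=B]
After op 2 (branch): HEAD=main@B [main=B work=B]
After op 3 (commit): HEAD=main@C [main=C work=B]
After op 4 (checkout): HEAD=work@B [main=C work=B]
After op 5 (checkout): HEAD=main@C [main=C work=B]
After op 6 (commit): HEAD=main@D [main=D work=B]
After op 7 (branch): HEAD=main@D [main=D topic=D work=B]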